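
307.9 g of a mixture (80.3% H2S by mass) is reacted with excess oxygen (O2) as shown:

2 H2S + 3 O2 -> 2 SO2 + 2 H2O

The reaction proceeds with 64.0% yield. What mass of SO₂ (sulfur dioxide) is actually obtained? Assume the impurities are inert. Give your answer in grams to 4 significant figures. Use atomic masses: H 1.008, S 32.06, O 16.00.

Pure H2S available = 307.9 g × 0.803 = 247.24 g.
M(H2S) = 2(1.008) + 32.06 = 34.076 g/mol.
M(SO2) = 32.06 + 2(16.00) = 64.06 g/mol.
n(H2S) = 247.24 g / 34.076 g/mol = 7.2557 mol.
From the equation the H2S:SO2 mole ratio is 2:2, so n(SO2) = 7.2557 × 2/2 = 7.2557 mol.
Mass of SO2 = 7.2557 mol × 64.06 g/mol = 464.80 g.
Actual mass collected = 464.80 g × 0.640 = 297.47 g.

297.5 g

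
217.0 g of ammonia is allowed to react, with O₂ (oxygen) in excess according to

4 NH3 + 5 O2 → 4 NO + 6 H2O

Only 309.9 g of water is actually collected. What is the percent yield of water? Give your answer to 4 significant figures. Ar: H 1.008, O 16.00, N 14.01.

90.02 %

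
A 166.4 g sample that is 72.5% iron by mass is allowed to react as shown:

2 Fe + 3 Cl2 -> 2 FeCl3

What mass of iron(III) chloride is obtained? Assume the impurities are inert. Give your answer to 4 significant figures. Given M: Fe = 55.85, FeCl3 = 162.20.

350.4 g

Mass of pure Fe = 166.4 g × 0.725 = 120.64 g.
n(Fe) = 120.64 g / 55.85 g/mol = 2.1601 mol.
From the equation the Fe:FeCl3 mole ratio is 2:2, so n(FeCl3) = 2.1601 × 2/2 = 2.1601 mol.
Mass of FeCl3 = 2.1601 mol × 162.20 g/mol = 350.36 g.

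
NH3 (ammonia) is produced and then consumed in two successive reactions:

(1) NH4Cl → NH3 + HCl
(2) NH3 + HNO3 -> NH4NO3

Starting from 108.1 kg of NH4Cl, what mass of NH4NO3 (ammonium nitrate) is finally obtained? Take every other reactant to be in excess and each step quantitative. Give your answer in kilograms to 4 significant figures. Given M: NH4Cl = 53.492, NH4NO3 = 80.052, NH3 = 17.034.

161.8 kg

108.1 kg = 108100 g.
n(NH4Cl) = 108100 / 53.492 = 2020.9 mol.
Step 1 gives a 1:1 ratio of NH4Cl to NH3, so n(NH3) = 2020.9 mol.
In step 2 the NH3:NH4NO3 ratio is 1:1, so n(NH4NO3) = 2020.9 mol.
Mass of NH4NO3 = 2020.9 × 80.052 = 161770 g = 161.8 kg.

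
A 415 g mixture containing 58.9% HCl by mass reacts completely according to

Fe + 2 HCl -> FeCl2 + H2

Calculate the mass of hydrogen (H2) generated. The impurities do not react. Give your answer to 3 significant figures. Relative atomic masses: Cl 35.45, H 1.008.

6.76 g

Mass of pure HCl = 415 g × 0.589 = 244.4 g.
M(HCl) = 1.008 + 35.45 = 36.458 g/mol.
M(H2) = 2(1.008) = 2.016 g/mol.
n(HCl) = 244.4 g / 36.458 g/mol = 6.705 mol.
From the equation the HCl:H2 mole ratio is 2:1, so n(H2) = 6.705 × 1/2 = 3.352 mol.
Mass of H2 = 3.352 mol × 2.016 g/mol = 6.758 g.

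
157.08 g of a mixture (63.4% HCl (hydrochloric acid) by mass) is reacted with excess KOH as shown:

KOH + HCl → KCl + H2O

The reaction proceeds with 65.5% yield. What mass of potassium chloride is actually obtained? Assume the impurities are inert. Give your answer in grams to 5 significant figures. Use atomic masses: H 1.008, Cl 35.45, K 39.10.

133.38 g

Pure HCl available = 157.08 g × 0.634 = 99.5887 g.
M(HCl) = 1.008 + 35.45 = 36.458 g/mol.
M(KCl) = 39.10 + 35.45 = 74.55 g/mol.
n(HCl) = 99.5887 g / 36.458 g/mol = 2.73160 mol.
From the equation the HCl:KCl mole ratio is 1:1, so n(KCl) = 2.73160 × 1/1 = 2.73160 mol.
Mass of KCl = 2.73160 mol × 74.55 g/mol = 203.641 g.
Actual mass collected = 203.641 g × 0.655 = 133.385 g.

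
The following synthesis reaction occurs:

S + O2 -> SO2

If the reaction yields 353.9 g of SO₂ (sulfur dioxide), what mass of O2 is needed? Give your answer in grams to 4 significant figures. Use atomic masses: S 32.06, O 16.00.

176.8 g

M(SO2) = 32.06 + 2(16.00) = 64.06 g/mol.
M(O2) = 2(16.00) = 32.00 g/mol.
n(SO2) = 353.90 g / 64.06 g/mol = 5.5245 mol.
From the equation the SO2:O2 mole ratio is 1:1, so n(O2) = 5.5245 × 1/1 = 5.5245 mol.
Mass of O2 = 5.5245 mol × 32.00 g/mol = 176.78 g.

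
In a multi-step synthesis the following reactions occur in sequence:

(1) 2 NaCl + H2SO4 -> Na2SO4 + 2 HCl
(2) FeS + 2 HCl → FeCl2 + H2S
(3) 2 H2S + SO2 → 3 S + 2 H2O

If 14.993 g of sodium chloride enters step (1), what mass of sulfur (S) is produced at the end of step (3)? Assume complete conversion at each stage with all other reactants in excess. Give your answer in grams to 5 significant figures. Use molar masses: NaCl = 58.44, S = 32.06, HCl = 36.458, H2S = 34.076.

6.1688 g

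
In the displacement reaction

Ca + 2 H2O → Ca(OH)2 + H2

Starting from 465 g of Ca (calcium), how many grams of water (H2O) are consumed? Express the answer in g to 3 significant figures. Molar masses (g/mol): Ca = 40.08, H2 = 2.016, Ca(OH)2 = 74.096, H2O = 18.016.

n(Ca) = 465.0 g / 40.08 g/mol = 11.60 mol.
From the equation the Ca:H2O mole ratio is 1:2, so n(H2O) = 11.60 × 2/1 = 23.20 mol.
Mass of H2O = 23.20 mol × 18.016 g/mol = 418.0 g.

418 g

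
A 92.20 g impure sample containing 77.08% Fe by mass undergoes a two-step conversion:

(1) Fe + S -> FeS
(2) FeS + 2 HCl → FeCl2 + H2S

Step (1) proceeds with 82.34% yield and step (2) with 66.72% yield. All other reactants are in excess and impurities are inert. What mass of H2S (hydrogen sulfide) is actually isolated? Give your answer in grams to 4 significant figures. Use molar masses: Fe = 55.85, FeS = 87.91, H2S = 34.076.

23.82 g

Pure Fe = 92.20 × 0.7708 = 71.068 g.
n(Fe) = 71.068 / 55.85 = 1.2725 mol.
Step 1 (Fe:FeS = 1:1): theoretical n(FeS) = 1.2725 mol; at 82.34% yield, n(FeS) = 1.0478 mol.
Step 2 (FeS:H2S = 1:1): theoretical n(H2S) = 1.0478 mol, so theoretical mass = 1.0478 × 34.076 = 35.703 g.
At 66.72% yield, actual mass of H2S = 35.703 × 0.6672 = 23.821 g.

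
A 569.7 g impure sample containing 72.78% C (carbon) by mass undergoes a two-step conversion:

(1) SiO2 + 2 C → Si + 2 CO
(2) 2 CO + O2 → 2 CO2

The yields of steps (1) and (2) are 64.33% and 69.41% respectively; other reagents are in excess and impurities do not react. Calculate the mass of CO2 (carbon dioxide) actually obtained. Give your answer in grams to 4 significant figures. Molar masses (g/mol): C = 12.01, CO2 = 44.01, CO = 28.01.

Pure C = 569.7 × 0.7278 = 414.63 g.
n(C) = 414.63 / 12.01 = 34.524 mol.
Step 1 (C:CO = 2:2): theoretical n(CO) = 34.524 mol; at 64.33% yield, n(CO) = 22.209 mol.
Step 2 (CO:CO2 = 2:2): theoretical n(CO2) = 22.209 mol, so theoretical mass = 22.209 × 44.01 = 977.42 g.
At 69.41% yield, actual mass of CO2 = 977.42 × 0.6941 = 678.43 g.

678.4 g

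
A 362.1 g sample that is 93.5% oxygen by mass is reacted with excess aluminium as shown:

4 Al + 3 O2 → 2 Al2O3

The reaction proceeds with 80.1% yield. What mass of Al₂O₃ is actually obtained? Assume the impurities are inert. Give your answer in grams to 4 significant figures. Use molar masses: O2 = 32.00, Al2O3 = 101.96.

Pure O2 available = 362.1 g × 0.935 = 338.56 g.
n(O2) = 338.56 g / 32.00 g/mol = 10.580 mol.
From the equation the O2:Al2O3 mole ratio is 3:2, so n(Al2O3) = 10.580 × 2/3 = 7.0534 mol.
Mass of Al2O3 = 7.0534 mol × 101.96 g/mol = 719.17 g.
Actual mass collected = 719.17 g × 0.801 = 576.05 g.

576.1 g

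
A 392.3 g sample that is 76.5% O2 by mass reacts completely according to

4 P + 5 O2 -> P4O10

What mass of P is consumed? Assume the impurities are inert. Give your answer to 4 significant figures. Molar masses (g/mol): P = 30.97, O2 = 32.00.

232.4 g

Mass of pure O2 = 392.3 g × 0.765 = 300.11 g.
n(O2) = 300.11 g / 32.00 g/mol = 9.3784 mol.
From the equation the O2:P mole ratio is 5:4, so n(P) = 9.3784 × 4/5 = 7.5027 mol.
Mass of P = 7.5027 mol × 30.97 g/mol = 232.36 g.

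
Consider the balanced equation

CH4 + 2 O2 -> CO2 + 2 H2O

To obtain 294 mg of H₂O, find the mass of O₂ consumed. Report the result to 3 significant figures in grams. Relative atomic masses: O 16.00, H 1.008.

0.522 g

M(H2O) = 2(1.008) + 16.00 = 18.016 g/mol.
M(O2) = 2(16.00) = 32.00 g/mol.
Convert: 294 mg = 0.2940 g.
n(H2O) = 0.2940 g / 18.016 g/mol = 0.01632 mol.
From the equation the H2O:O2 mole ratio is 2:2, so n(O2) = 0.01632 × 2/2 = 0.01632 mol.
Mass of O2 = 0.01632 mol × 32.00 g/mol = 0.5222 g.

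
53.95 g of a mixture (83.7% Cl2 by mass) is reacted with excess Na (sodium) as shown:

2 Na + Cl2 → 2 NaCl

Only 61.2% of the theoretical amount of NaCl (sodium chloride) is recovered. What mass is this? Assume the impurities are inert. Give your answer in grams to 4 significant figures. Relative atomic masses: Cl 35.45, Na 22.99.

45.56 g

Pure Cl2 available = 53.95 g × 0.837 = 45.156 g.
M(Cl2) = 2(35.45) = 70.90 g/mol.
M(NaCl) = 22.99 + 35.45 = 58.44 g/mol.
n(Cl2) = 45.156 g / 70.90 g/mol = 0.63690 mol.
From the equation the Cl2:NaCl mole ratio is 1:2, so n(NaCl) = 0.63690 × 2/1 = 1.2738 mol.
Mass of NaCl = 1.2738 mol × 58.44 g/mol = 74.441 g.
Actual mass collected = 74.441 g × 0.612 = 45.558 g.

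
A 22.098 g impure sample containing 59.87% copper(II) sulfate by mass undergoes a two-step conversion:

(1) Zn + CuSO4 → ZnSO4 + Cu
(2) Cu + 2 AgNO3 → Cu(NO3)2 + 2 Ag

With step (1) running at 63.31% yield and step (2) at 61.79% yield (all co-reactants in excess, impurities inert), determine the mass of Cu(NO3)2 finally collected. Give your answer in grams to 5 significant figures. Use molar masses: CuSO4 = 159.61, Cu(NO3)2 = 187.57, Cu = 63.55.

Pure CuSO4 = 22.098 × 0.5987 = 13.2301 g.
n(CuSO4) = 13.2301 / 159.61 = 0.0828900 mol.
Step 1 (CuSO4:Cu = 1:1): theoretical n(Cu) = 0.0828900 mol; at 63.31% yield, n(Cu) = 0.0524777 mol.
Step 2 (Cu:Cu(NO3)2 = 1:1): theoretical n(Cu(NO3)2) = 0.0524777 mol, so theoretical mass = 0.0524777 × 187.57 = 9.84323 g.
At 61.79% yield, actual mass of Cu(NO3)2 = 9.84323 × 0.6179 = 6.08213 g.

6.0821 g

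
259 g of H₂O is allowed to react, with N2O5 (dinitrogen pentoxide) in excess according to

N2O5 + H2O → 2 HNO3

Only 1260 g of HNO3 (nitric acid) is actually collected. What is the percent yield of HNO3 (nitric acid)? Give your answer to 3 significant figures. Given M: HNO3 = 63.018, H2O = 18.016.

n(H2O) = 259.0 g / 18.016 g/mol = 14.38 mol.
From the equation the H2O:HNO3 mole ratio is 1:2, so n(HNO3) = 14.38 × 2/1 = 28.75 mol.
Mass of HNO3 = 28.75 mol × 63.018 g/mol = 1812 g.
This is the theoretical yield. Percent yield = 1260 g / 1812 g × 100% = 69.54%.

69.5 %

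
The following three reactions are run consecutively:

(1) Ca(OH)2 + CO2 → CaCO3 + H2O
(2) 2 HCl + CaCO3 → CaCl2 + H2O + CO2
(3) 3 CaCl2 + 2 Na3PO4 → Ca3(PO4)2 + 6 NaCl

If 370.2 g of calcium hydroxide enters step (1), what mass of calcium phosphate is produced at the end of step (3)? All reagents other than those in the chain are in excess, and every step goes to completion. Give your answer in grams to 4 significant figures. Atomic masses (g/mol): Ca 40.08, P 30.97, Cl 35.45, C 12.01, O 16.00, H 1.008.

M(Ca(OH)2) = 40.08 + 2(16.00) + 2(1.008) = 74.096 g/mol.
M(Ca3(PO4)2) = 3(40.08) + 2(30.97) + 8(16.00) = 310.18 g/mol.
n(Ca(OH)2) = 370.2 / 74.096 = 4.9962 mol.
Reaction (1): Ca(OH)2→CaCO3 ratio 1:1 ⇒ n(CaCO3) = 4.9962 mol.
Reaction (2): CaCO3→CaCl2 ratio 1:1 ⇒ n(CaCl2) = 4.9962 mol.
Reaction (3): CaCl2→Ca3(PO4)2 ratio 3:1 ⇒ n(Ca3(PO4)2) = 1.6654 mol.
Mass of Ca3(PO4)2 = 1.6654 × 310.18 = 516.58 g.

516.6 g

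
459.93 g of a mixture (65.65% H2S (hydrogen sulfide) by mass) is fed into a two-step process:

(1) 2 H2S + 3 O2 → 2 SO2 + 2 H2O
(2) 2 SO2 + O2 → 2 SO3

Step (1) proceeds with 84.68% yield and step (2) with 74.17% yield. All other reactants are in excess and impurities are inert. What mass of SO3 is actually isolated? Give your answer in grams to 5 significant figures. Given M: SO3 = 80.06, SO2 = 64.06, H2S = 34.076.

445.56 g

Pure H2S = 459.93 × 0.6565 = 301.944 g.
n(H2S) = 301.944 / 34.076 = 8.86090 mol.
Step 1 (H2S:SO2 = 2:2): theoretical n(SO2) = 8.86090 mol; at 84.68% yield, n(SO2) = 7.50341 mol.
Step 2 (SO2:SO3 = 2:2): theoretical n(SO3) = 7.50341 mol, so theoretical mass = 7.50341 × 80.06 = 600.723 g.
At 74.17% yield, actual mass of SO3 = 600.723 × 0.7417 = 445.556 g.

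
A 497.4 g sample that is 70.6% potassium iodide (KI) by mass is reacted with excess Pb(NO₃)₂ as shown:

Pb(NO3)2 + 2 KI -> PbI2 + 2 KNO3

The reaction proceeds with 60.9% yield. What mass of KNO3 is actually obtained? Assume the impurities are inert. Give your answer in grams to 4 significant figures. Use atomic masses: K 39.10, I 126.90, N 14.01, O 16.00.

130.3 g

Pure KI available = 497.4 g × 0.706 = 351.16 g.
M(KI) = 39.10 + 126.90 = 166.00 g/mol.
M(KNO3) = 39.10 + 14.01 + 3(16.00) = 101.11 g/mol.
n(KI) = 351.16 g / 166.00 g/mol = 2.1154 mol.
From the equation the KI:KNO3 mole ratio is 2:2, so n(KNO3) = 2.1154 × 2/2 = 2.1154 mol.
Mass of KNO3 = 2.1154 mol × 101.11 g/mol = 213.89 g.
Actual mass collected = 213.89 g × 0.609 = 130.26 g.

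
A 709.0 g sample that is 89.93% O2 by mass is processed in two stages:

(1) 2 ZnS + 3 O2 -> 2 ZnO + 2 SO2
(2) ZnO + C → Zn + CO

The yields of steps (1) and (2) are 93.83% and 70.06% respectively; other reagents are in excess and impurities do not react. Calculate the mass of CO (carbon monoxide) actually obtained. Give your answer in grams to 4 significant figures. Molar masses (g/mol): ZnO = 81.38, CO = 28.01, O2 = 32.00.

244.6 g

Pure O2 = 709.0 × 0.8993 = 637.60 g.
n(O2) = 637.60 / 32.00 = 19.925 mol.
Step 1 (O2:ZnO = 3:2): theoretical n(ZnO) = 13.283 mol; at 93.83% yield, n(ZnO) = 12.464 mol.
Step 2 (ZnO:CO = 1:1): theoretical n(CO) = 12.464 mol, so theoretical mass = 12.464 × 28.01 = 349.11 g.
At 70.06% yield, actual mass of CO = 349.11 × 0.7006 = 244.59 g.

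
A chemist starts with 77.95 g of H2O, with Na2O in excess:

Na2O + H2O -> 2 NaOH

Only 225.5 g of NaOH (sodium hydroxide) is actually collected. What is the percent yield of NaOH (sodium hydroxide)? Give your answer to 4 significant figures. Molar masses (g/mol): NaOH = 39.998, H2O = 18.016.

n(H2O) = 77.950 g / 18.016 g/mol = 4.3267 mol.
From the equation the H2O:NaOH mole ratio is 1:2, so n(NaOH) = 4.3267 × 2/1 = 8.6534 mol.
Mass of NaOH = 8.6534 mol × 39.998 g/mol = 346.12 g.
This is the theoretical yield. Percent yield = 225.5 g / 346.12 g × 100% = 65.151%.

65.15 %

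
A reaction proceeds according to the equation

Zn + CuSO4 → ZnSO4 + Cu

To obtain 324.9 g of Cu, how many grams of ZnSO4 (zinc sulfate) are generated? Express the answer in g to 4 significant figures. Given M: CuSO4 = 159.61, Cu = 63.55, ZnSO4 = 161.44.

825.4 g

n(Cu) = 324.90 g / 63.55 g/mol = 5.1125 mol.
From the equation the Cu:ZnSO4 mole ratio is 1:1, so n(ZnSO4) = 5.1125 × 1/1 = 5.1125 mol.
Mass of ZnSO4 = 5.1125 mol × 161.44 g/mol = 825.36 g.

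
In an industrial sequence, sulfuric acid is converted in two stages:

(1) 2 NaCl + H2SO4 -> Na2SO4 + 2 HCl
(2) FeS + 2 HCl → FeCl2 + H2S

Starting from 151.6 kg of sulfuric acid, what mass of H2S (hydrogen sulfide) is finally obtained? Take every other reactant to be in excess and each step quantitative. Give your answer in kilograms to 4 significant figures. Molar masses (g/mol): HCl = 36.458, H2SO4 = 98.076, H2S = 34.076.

151.6 kg = 151600 g.
n(H2SO4) = 151600 / 98.076 = 1545.7 mol.
Step 1 gives a 1:2 ratio of H2SO4 to HCl, so n(HCl) = 3091.5 mol.
In step 2 the HCl:H2S ratio is 2:1, so n(H2S) = 1545.7 mol.
Mass of H2S = 1545.7 × 34.076 = 52673 g = 52.67 kg.

52.67 kg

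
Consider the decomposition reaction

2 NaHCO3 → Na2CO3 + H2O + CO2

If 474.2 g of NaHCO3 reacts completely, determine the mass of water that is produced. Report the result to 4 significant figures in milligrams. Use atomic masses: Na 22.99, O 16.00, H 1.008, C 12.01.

M(NaHCO3) = 22.99 + 1.008 + 12.01 + 3(16.00) = 84.008 g/mol.
M(H2O) = 2(1.008) + 16.00 = 18.016 g/mol.
n(NaHCO3) = 474.20 g / 84.008 g/mol = 5.6447 mol.
From the equation the NaHCO3:H2O mole ratio is 2:1, so n(H2O) = 5.6447 × 1/2 = 2.8224 mol.
Mass of H2O = 2.8224 mol × 18.016 g/mol = 50.847 g.
Converting to mg: 50.847 g = 50850 mg.

50850 mg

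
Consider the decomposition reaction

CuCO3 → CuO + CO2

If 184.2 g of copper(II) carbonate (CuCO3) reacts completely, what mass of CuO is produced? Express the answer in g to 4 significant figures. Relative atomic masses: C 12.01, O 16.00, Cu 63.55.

118.6 g

M(CuCO3) = 63.55 + 12.01 + 3(16.00) = 123.56 g/mol.
M(CuO) = 63.55 + 16.00 = 79.55 g/mol.
n(CuCO3) = 184.20 g / 123.56 g/mol = 1.4908 mol.
From the equation the CuCO3:CuO mole ratio is 1:1, so n(CuO) = 1.4908 × 1/1 = 1.4908 mol.
Mass of CuO = 1.4908 mol × 79.55 g/mol = 118.59 g.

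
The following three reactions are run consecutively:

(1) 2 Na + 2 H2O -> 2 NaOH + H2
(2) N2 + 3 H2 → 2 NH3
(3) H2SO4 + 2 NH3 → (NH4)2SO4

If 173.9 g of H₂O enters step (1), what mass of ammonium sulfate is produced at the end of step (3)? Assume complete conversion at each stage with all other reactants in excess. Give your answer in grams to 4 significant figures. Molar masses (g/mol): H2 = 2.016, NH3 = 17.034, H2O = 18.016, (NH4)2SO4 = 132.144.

212.6 g

n(H2O) = 173.9 / 18.016 = 9.6525 mol.
Reaction (1): H2O→H2 ratio 2:1 ⇒ n(H2) = 4.8263 mol.
Reaction (2): H2→NH3 ratio 3:2 ⇒ n(NH3) = 3.2175 mol.
Reaction (3): NH3→(NH4)2SO4 ratio 2:1 ⇒ n((NH4)2SO4) = 1.6088 mol.
Mass of (NH4)2SO4 = 1.6088 × 132.144 = 212.59 g.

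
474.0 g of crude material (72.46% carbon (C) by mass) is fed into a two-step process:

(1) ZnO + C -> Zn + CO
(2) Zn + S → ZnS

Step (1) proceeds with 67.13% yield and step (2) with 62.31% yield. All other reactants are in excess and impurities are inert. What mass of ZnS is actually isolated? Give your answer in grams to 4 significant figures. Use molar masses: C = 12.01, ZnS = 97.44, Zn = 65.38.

1166 g

Pure C = 474.0 × 0.7246 = 343.46 g.
n(C) = 343.46 / 12.01 = 28.598 mol.
Step 1 (C:Zn = 1:1): theoretical n(Zn) = 28.598 mol; at 67.13% yield, n(Zn) = 19.198 mol.
Step 2 (Zn:ZnS = 1:1): theoretical n(ZnS) = 19.198 mol, so theoretical mass = 19.198 × 97.44 = 1870.6 g.
At 62.31% yield, actual mass of ZnS = 1870.6 × 0.6231 = 1165.6 g.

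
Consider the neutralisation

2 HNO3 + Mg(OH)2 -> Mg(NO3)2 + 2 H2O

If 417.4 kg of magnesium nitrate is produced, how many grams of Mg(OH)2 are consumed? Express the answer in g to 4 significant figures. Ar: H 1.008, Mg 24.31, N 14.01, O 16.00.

M(Mg(NO3)2) = 24.31 + 2(14.01) + 6(16.00) = 148.33 g/mol.
M(Mg(OH)2) = 24.31 + 2(16.00) + 2(1.008) = 58.326 g/mol.
Convert: 417.4 kg = 417400 g.
n(Mg(NO3)2) = 417400 g / 148.33 g/mol = 2814.0 mol.
From the equation the Mg(NO3)2:Mg(OH)2 mole ratio is 1:1, so n(Mg(OH)2) = 2814.0 × 1/1 = 2814.0 mol.
Mass of Mg(OH)2 = 2814.0 mol × 58.326 g/mol = 164130 g.

164100 g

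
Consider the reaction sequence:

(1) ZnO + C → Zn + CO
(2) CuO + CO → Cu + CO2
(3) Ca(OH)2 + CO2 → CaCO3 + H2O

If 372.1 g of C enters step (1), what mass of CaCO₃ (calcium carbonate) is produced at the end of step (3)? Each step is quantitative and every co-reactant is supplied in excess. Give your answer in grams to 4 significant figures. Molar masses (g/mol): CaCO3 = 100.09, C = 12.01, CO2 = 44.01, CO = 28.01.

n(C) = 372.1 / 12.01 = 30.983 mol.
Reaction (1): C→CO ratio 1:1 ⇒ n(CO) = 30.983 mol.
Reaction (2): CO→CO2 ratio 1:1 ⇒ n(CO2) = 30.983 mol.
Reaction (3): CO2→CaCO3 ratio 1:1 ⇒ n(CaCO3) = 30.983 mol.
Mass of CaCO3 = 30.983 × 100.09 = 3101.0 g.

3101 g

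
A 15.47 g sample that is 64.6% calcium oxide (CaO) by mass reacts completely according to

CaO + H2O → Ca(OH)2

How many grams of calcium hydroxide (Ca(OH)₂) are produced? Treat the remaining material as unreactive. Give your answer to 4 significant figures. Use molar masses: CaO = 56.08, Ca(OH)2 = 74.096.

13.20 g

Mass of pure CaO = 15.47 g × 0.646 = 9.9936 g.
n(CaO) = 9.9936 g / 56.08 g/mol = 0.17820 mol.
From the equation the CaO:Ca(OH)2 mole ratio is 1:1, so n(Ca(OH)2) = 0.17820 × 1/1 = 0.17820 mol.
Mass of Ca(OH)2 = 0.17820 mol × 74.096 g/mol = 13.204 g.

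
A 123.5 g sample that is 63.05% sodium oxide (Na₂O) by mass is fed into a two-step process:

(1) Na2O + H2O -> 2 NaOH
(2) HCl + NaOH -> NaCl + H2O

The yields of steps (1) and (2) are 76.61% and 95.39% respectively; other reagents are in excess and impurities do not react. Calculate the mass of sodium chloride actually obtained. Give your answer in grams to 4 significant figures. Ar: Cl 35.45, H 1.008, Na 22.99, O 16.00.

Pure Na2O = 123.5 × 0.6305 = 77.867 g.
M(Na2O) = 2(22.99) + 16.00 = 61.98 g/mol.
M(NaCl) = 22.99 + 35.45 = 58.44 g/mol.
n(Na2O) = 77.867 / 61.98 = 1.2563 mol.
Step 1 (Na2O:NaOH = 1:2): theoretical n(NaOH) = 2.5126 mol; at 76.61% yield, n(NaOH) = 1.9249 mol.
Step 2 (NaOH:NaCl = 1:1): theoretical n(NaCl) = 1.9249 mol, so theoretical mass = 1.9249 × 58.44 = 112.49 g.
At 95.39% yield, actual mass of NaCl = 112.49 × 0.9539 = 107.31 g.

107.3 g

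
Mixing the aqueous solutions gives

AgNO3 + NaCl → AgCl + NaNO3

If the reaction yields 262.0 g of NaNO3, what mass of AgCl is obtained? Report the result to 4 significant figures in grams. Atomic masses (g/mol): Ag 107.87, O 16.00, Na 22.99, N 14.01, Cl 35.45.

M(NaNO3) = 22.99 + 14.01 + 3(16.00) = 85.00 g/mol.
M(AgCl) = 107.87 + 35.45 = 143.32 g/mol.
n(NaNO3) = 262.00 g / 85.00 g/mol = 3.0824 mol.
From the equation the NaNO3:AgCl mole ratio is 1:1, so n(AgCl) = 3.0824 × 1/1 = 3.0824 mol.
Mass of AgCl = 3.0824 mol × 143.32 g/mol = 441.76 g.

441.8 g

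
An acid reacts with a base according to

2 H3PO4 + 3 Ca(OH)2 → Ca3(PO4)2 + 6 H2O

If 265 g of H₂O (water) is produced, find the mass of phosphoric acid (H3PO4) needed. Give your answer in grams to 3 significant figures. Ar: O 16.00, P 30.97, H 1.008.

M(H2O) = 2(1.008) + 16.00 = 18.016 g/mol.
M(H3PO4) = 3(1.008) + 30.97 + 4(16.00) = 97.994 g/mol.
n(H2O) = 265.0 g / 18.016 g/mol = 14.71 mol.
From the equation the H2O:H3PO4 mole ratio is 6:2, so n(H3PO4) = 14.71 × 2/6 = 4.903 mol.
Mass of H3PO4 = 4.903 mol × 97.994 g/mol = 480.5 g.

480 g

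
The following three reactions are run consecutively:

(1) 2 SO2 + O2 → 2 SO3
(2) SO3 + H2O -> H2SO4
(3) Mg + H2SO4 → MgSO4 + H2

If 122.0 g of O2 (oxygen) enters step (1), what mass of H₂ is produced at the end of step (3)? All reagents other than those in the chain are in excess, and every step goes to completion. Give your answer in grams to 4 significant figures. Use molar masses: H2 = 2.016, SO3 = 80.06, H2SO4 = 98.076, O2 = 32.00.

15.37 g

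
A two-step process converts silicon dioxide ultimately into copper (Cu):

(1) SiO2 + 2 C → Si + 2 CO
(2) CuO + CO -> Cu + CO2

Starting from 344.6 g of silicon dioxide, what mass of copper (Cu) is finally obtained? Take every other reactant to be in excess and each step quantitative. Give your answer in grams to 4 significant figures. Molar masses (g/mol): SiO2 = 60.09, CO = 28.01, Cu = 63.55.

n(SiO2) = 344.60 / 60.09 = 5.7347 mol.
Step 1 gives a 1:2 ratio of SiO2 to CO, so n(CO) = 11.469 mol.
In step 2 the CO:Cu ratio is 1:1, so n(Cu) = 11.469 mol.
Mass of Cu = 11.469 × 63.55 = 728.88 g.

728.9 g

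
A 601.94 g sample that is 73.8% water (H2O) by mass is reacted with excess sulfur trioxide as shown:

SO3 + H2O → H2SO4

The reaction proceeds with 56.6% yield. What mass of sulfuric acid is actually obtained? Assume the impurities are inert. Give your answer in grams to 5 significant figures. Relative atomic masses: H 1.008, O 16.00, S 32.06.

Pure H2O available = 601.94 g × 0.738 = 444.232 g.
M(H2O) = 2(1.008) + 16.00 = 18.016 g/mol.
M(H2SO4) = 2(1.008) + 32.06 + 4(16.00) = 98.076 g/mol.
n(H2O) = 444.232 g / 18.016 g/mol = 24.6576 mol.
From the equation the H2O:H2SO4 mole ratio is 1:1, so n(H2SO4) = 24.6576 × 1/1 = 24.6576 mol.
Mass of H2SO4 = 24.6576 mol × 98.076 g/mol = 2418.32 g.
Actual mass collected = 2418.32 g × 0.566 = 1368.77 g.

1368.8 g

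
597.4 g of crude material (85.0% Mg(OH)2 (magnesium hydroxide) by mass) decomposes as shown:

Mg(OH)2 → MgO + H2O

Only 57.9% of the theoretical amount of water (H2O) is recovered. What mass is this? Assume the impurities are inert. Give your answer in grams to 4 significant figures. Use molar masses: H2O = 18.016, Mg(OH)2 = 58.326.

90.82 g

Pure Mg(OH)2 available = 597.4 g × 0.850 = 507.79 g.
n(Mg(OH)2) = 507.79 g / 58.326 g/mol = 8.7061 mol.
From the equation the Mg(OH)2:H2O mole ratio is 1:1, so n(H2O) = 8.7061 × 1/1 = 8.7061 mol.
Mass of H2O = 8.7061 mol × 18.016 g/mol = 156.85 g.
Actual mass collected = 156.85 g × 0.579 = 90.815 g.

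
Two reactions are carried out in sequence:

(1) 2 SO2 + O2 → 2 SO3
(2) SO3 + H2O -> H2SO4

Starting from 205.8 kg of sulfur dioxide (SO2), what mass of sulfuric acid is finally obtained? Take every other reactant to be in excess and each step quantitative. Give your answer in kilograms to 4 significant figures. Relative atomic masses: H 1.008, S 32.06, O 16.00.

M(SO2) = 32.06 + 2(16.00) = 64.06 g/mol.
M(H2SO4) = 2(1.008) + 32.06 + 4(16.00) = 98.076 g/mol.
205.8 kg = 205800 g.
n(SO2) = 205800 / 64.06 = 3212.6 mol.
Step 1 gives a 2:2 ratio of SO2 to SO3, so n(SO3) = 3212.6 mol.
In step 2 the SO3:H2SO4 ratio is 1:1, so n(H2SO4) = 3212.6 mol.
Mass of H2SO4 = 3212.6 × 98.076 = 315080 g = 315.1 kg.

315.1 kg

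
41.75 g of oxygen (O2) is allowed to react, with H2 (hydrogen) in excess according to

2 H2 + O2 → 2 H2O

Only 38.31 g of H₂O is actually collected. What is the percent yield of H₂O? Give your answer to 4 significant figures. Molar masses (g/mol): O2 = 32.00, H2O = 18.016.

81.49 %

n(O2) = 41.750 g / 32.00 g/mol = 1.3047 mol.
From the equation the O2:H2O mole ratio is 1:2, so n(H2O) = 1.3047 × 2/1 = 2.6094 mol.
Mass of H2O = 2.6094 mol × 18.016 g/mol = 47.010 g.
This is the theoretical yield. Percent yield = 38.31 g / 47.010 g × 100% = 81.492%.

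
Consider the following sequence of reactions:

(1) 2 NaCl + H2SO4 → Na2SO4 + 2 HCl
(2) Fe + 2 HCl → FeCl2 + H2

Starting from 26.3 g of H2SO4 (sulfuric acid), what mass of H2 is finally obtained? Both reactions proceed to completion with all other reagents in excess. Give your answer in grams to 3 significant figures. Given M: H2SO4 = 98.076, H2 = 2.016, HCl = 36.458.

0.541 g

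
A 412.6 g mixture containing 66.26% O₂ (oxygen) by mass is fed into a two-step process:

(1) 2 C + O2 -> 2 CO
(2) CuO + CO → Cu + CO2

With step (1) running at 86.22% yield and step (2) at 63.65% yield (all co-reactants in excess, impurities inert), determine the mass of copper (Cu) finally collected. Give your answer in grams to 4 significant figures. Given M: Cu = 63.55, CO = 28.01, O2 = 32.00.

595.9 g

Pure O2 = 412.6 × 0.6626 = 273.39 g.
n(O2) = 273.39 / 32.00 = 8.5434 mol.
Step 1 (O2:CO = 1:2): theoretical n(CO) = 17.087 mol; at 86.22% yield, n(CO) = 14.732 mol.
Step 2 (CO:Cu = 1:1): theoretical n(Cu) = 14.732 mol, so theoretical mass = 14.732 × 63.55 = 936.23 g.
At 63.65% yield, actual mass of Cu = 936.23 × 0.6365 = 595.91 g.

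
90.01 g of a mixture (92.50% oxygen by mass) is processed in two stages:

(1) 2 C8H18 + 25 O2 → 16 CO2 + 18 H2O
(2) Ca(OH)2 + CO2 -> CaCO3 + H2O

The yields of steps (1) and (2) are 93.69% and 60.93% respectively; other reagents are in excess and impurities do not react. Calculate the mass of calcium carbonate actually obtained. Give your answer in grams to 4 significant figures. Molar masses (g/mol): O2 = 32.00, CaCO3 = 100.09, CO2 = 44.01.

95.14 g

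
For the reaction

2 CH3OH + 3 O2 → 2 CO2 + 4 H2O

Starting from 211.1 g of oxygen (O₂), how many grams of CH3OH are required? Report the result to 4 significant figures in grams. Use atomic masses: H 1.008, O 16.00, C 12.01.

140.9 g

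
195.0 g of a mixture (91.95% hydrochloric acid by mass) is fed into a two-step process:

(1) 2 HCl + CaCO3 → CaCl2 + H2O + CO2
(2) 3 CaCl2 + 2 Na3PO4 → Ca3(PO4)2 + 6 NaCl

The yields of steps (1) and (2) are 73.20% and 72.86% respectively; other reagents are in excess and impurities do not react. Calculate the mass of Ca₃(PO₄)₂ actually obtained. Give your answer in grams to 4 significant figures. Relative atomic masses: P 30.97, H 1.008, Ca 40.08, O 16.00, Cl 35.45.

Pure HCl = 195.0 × 0.9195 = 179.30 g.
M(HCl) = 1.008 + 35.45 = 36.458 g/mol.
M(Ca3(PO4)2) = 3(40.08) + 2(30.97) + 8(16.00) = 310.18 g/mol.
n(HCl) = 179.30 / 36.458 = 4.9181 mol.
Step 1 (HCl:CaCl2 = 2:1): theoretical n(CaCl2) = 2.4590 mol; at 73.20% yield, n(CaCl2) = 1.8000 mol.
Step 2 (CaCl2:Ca3(PO4)2 = 3:1): theoretical n(Ca3(PO4)2) = 0.60000 mol, so theoretical mass = 0.60000 × 310.18 = 186.11 g.
At 72.86% yield, actual mass of Ca3(PO4)2 = 186.11 × 0.7286 = 135.60 g.

135.6 g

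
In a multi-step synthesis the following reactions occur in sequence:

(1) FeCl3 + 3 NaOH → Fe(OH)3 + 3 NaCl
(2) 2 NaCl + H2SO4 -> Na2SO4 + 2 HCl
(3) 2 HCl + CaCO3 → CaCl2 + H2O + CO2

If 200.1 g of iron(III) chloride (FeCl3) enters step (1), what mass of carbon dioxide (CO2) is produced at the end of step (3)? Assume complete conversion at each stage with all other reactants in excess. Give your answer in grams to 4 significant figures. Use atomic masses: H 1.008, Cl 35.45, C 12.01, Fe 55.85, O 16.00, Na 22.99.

81.44 g

M(FeCl3) = 55.85 + 3(35.45) = 162.20 g/mol.
M(CO2) = 12.01 + 2(16.00) = 44.01 g/mol.
n(FeCl3) = 200.1 / 162.20 = 1.2337 mol.
Reaction (1): FeCl3→NaCl ratio 1:3 ⇒ n(NaCl) = 3.7010 mol.
Reaction (2): NaCl→HCl ratio 2:2 ⇒ n(HCl) = 3.7010 mol.
Reaction (3): HCl→CO2 ratio 2:1 ⇒ n(CO2) = 1.8505 mol.
Mass of CO2 = 1.8505 × 44.01 = 81.440 g.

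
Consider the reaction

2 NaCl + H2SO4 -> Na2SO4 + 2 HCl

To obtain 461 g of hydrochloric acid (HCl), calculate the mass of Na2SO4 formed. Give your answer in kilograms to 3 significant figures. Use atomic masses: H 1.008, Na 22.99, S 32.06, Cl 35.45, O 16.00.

0.898 kg

M(HCl) = 1.008 + 35.45 = 36.458 g/mol.
M(Na2SO4) = 2(22.99) + 32.06 + 4(16.00) = 142.04 g/mol.
n(HCl) = 461.0 g / 36.458 g/mol = 12.64 mol.
From the equation the HCl:Na2SO4 mole ratio is 2:1, so n(Na2SO4) = 12.64 × 1/2 = 6.322 mol.
Mass of Na2SO4 = 6.322 mol × 142.04 g/mol = 898.0 g.
Converting to kg: 898.0 g = 0.898 kg.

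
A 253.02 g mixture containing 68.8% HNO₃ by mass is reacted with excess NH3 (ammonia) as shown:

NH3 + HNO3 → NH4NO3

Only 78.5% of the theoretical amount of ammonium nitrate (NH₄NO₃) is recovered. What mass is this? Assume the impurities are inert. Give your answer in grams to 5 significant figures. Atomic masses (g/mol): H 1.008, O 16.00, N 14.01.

173.59 g

Pure HNO3 available = 253.02 g × 0.688 = 174.078 g.
M(HNO3) = 1.008 + 14.01 + 3(16.00) = 63.018 g/mol.
M(NH4NO3) = 2(14.01) + 4(1.008) + 3(16.00) = 80.052 g/mol.
n(HNO3) = 174.078 g / 63.018 g/mol = 2.76235 mol.
From the equation the HNO3:NH4NO3 mole ratio is 1:1, so n(NH4NO3) = 2.76235 × 1/1 = 2.76235 mol.
Mass of NH4NO3 = 2.76235 mol × 80.052 g/mol = 221.132 g.
Actual mass collected = 221.132 g × 0.785 = 173.588 g.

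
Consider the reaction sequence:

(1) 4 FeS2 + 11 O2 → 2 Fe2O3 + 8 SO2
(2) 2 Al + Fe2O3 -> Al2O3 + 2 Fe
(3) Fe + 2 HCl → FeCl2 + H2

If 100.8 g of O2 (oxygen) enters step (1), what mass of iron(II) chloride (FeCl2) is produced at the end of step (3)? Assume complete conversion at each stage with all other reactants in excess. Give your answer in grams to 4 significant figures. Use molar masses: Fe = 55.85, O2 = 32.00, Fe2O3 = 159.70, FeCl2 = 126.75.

145.2 g

n(O2) = 100.8 / 32.00 = 3.1500 mol.
Reaction (1): O2→Fe2O3 ratio 11:2 ⇒ n(Fe2O3) = 0.57273 mol.
Reaction (2): Fe2O3→Fe ratio 1:2 ⇒ n(Fe) = 1.1455 mol.
Reaction (3): Fe→FeCl2 ratio 1:1 ⇒ n(FeCl2) = 1.1455 mol.
Mass of FeCl2 = 1.1455 × 126.75 = 145.19 g.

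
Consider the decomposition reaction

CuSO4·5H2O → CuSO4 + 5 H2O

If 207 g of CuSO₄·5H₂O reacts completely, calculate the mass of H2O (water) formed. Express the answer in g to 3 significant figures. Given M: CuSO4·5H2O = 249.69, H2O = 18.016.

n(CuSO4·5H2O) = 207.0 g / 249.69 g/mol = 0.8290 mol.
From the equation the CuSO4·5H2O:H2O mole ratio is 1:5, so n(H2O) = 0.8290 × 5/1 = 4.145 mol.
Mass of H2O = 4.145 mol × 18.016 g/mol = 74.68 g.

74.7 g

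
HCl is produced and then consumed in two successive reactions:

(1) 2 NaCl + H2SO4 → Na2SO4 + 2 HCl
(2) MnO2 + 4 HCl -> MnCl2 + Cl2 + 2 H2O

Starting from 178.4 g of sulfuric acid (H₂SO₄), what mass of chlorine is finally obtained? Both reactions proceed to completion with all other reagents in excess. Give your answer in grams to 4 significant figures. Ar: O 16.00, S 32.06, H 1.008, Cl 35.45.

64.48 g

M(H2SO4) = 2(1.008) + 32.06 + 4(16.00) = 98.076 g/mol.
M(Cl2) = 2(35.45) = 70.90 g/mol.
n(H2SO4) = 178.40 / 98.076 = 1.8190 mol.
Step 1 gives a 1:2 ratio of H2SO4 to HCl, so n(HCl) = 3.6380 mol.
In step 2 the HCl:Cl2 ratio is 4:1, so n(Cl2) = 0.90950 mol.
Mass of Cl2 = 0.90950 × 70.90 = 64.483 g.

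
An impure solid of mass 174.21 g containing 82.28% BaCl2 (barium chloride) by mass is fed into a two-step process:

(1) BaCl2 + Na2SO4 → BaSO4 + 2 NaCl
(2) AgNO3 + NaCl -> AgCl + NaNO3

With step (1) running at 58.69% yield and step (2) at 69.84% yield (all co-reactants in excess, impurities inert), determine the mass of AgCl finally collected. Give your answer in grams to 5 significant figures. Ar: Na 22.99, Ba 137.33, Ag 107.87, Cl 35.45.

80.878 g

Pure BaCl2 = 174.21 × 0.8228 = 143.340 g.
M(BaCl2) = 137.33 + 2(35.45) = 208.23 g/mol.
M(AgCl) = 107.87 + 35.45 = 143.32 g/mol.
n(BaCl2) = 143.340 / 208.23 = 0.688373 mol.
Step 1 (BaCl2:NaCl = 1:2): theoretical n(NaCl) = 1.37675 mol; at 58.69% yield, n(NaCl) = 0.808013 mol.
Step 2 (NaCl:AgCl = 1:1): theoretical n(AgCl) = 0.808013 mol, so theoretical mass = 0.808013 × 143.32 = 115.804 g.
At 69.84% yield, actual mass of AgCl = 115.804 × 0.6984 = 80.8778 g.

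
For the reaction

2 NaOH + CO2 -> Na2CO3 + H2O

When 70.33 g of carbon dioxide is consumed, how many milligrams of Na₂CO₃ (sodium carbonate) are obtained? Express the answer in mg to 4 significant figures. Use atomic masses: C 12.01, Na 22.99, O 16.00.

169400 mg

M(CO2) = 12.01 + 2(16.00) = 44.01 g/mol.
M(Na2CO3) = 2(22.99) + 12.01 + 3(16.00) = 105.99 g/mol.
n(CO2) = 70.330 g / 44.01 g/mol = 1.5980 mol.
From the equation the CO2:Na2CO3 mole ratio is 1:1, so n(Na2CO3) = 1.5980 × 1/1 = 1.5980 mol.
Mass of Na2CO3 = 1.5980 mol × 105.99 g/mol = 169.38 g.
Converting to mg: 169.38 g = 169400 mg.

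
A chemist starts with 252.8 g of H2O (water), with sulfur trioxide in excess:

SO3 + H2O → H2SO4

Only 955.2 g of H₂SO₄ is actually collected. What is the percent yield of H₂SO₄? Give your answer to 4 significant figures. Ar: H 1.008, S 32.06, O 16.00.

69.41 %

M(H2O) = 2(1.008) + 16.00 = 18.016 g/mol.
M(H2SO4) = 2(1.008) + 32.06 + 4(16.00) = 98.076 g/mol.
n(H2O) = 252.80 g / 18.016 g/mol = 14.032 mol.
From the equation the H2O:H2SO4 mole ratio is 1:1, so n(H2SO4) = 14.032 × 1/1 = 14.032 mol.
Mass of H2SO4 = 14.032 mol × 98.076 g/mol = 1376.2 g.
This is the theoretical yield. Percent yield = 955.2 g / 1376.2 g × 100% = 69.409%.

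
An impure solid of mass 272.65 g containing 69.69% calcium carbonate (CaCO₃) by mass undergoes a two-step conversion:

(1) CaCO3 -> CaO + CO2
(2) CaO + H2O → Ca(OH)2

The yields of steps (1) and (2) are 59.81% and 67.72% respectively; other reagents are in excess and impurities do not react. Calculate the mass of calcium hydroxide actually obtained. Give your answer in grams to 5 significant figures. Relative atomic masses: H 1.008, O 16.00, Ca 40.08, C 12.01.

Pure CaCO3 = 272.65 × 0.6969 = 190.010 g.
M(CaCO3) = 40.08 + 12.01 + 3(16.00) = 100.09 g/mol.
M(Ca(OH)2) = 40.08 + 2(16.00) + 2(1.008) = 74.096 g/mol.
n(CaCO3) = 190.010 / 100.09 = 1.89839 mol.
Step 1 (CaCO3:CaO = 1:1): theoretical n(CaO) = 1.89839 mol; at 59.81% yield, n(CaO) = 1.13543 mol.
Step 2 (CaO:Ca(OH)2 = 1:1): theoretical n(Ca(OH)2) = 1.13543 mol, so theoretical mass = 1.13543 × 74.096 = 84.1306 g.
At 67.72% yield, actual mass of Ca(OH)2 = 84.1306 × 0.6772 = 56.9732 g.

56.973 g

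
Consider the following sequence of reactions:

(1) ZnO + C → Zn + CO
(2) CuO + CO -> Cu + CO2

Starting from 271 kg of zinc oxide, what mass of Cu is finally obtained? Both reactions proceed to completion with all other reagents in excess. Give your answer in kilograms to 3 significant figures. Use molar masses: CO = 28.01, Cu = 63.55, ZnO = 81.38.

212 kg

271 kg = 271000 g.
n(ZnO) = 271000 / 81.38 = 3330 mol.
Step 1 gives a 1:1 ratio of ZnO to CO, so n(CO) = 3330 mol.
In step 2 the CO:Cu ratio is 1:1, so n(Cu) = 3330 mol.
Mass of Cu = 3330 × 63.55 = 211600 g = 212 kg.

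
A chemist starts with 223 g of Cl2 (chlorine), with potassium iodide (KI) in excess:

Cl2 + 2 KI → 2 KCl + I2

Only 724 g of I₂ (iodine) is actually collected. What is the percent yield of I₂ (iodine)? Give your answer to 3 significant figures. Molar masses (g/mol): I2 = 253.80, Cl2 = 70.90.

90.7 %

n(Cl2) = 223.0 g / 70.90 g/mol = 3.145 mol.
From the equation the Cl2:I2 mole ratio is 1:1, so n(I2) = 3.145 × 1/1 = 3.145 mol.
Mass of I2 = 3.145 mol × 253.80 g/mol = 798.3 g.
This is the theoretical yield. Percent yield = 724 g / 798.3 g × 100% = 90.70%.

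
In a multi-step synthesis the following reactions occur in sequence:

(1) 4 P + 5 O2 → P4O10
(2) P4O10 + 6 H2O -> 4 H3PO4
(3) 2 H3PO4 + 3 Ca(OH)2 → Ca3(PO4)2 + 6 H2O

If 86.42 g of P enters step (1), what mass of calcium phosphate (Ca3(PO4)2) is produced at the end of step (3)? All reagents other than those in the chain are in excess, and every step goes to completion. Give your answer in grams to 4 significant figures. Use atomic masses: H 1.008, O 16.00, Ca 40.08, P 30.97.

M(P) = 30.97 g/mol.
M(Ca3(PO4)2) = 3(40.08) + 2(30.97) + 8(16.00) = 310.18 g/mol.
n(P) = 86.42 / 30.97 = 2.7904 mol.
Reaction (1): P→P4O10 ratio 4:1 ⇒ n(P4O10) = 0.69761 mol.
Reaction (2): P4O10→H3PO4 ratio 1:4 ⇒ n(H3PO4) = 2.7904 mol.
Reaction (3): H3PO4→Ca3(PO4)2 ratio 2:1 ⇒ n(Ca3(PO4)2) = 1.3952 mol.
Mass of Ca3(PO4)2 = 1.3952 × 310.18 = 432.77 g.

432.8 g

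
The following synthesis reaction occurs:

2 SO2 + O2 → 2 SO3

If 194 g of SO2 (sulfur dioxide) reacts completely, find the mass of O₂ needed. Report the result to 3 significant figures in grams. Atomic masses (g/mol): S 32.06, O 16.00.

48.5 g

M(SO2) = 32.06 + 2(16.00) = 64.06 g/mol.
M(O2) = 2(16.00) = 32.00 g/mol.
n(SO2) = 194.0 g / 64.06 g/mol = 3.028 mol.
From the equation the SO2:O2 mole ratio is 2:1, so n(O2) = 3.028 × 1/2 = 1.514 mol.
Mass of O2 = 1.514 mol × 32.00 g/mol = 48.45 g.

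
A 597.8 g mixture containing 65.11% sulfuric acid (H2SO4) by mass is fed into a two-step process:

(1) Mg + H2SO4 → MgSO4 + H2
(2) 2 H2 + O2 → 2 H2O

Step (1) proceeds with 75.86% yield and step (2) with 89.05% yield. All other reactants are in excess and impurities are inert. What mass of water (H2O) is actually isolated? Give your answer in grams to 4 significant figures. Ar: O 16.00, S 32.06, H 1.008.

48.30 g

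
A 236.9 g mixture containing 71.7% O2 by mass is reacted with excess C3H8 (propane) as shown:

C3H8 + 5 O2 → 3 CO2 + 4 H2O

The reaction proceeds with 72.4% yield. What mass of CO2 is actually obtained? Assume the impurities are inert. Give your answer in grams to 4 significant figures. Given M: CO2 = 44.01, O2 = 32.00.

Pure O2 available = 236.9 g × 0.717 = 169.86 g.
n(O2) = 169.86 g / 32.00 g/mol = 5.3080 mol.
From the equation the O2:CO2 mole ratio is 5:3, so n(CO2) = 5.3080 × 3/5 = 3.1848 mol.
Mass of CO2 = 3.1848 mol × 44.01 g/mol = 140.16 g.
Actual mass collected = 140.16 g × 0.724 = 101.48 g.

101.5 g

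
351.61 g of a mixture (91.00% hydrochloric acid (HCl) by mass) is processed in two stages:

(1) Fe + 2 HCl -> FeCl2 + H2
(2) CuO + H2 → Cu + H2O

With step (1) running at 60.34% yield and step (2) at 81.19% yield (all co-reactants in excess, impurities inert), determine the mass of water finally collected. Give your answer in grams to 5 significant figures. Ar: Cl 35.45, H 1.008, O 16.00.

38.730 g

Pure HCl = 351.61 × 0.9100 = 319.965 g.
M(HCl) = 1.008 + 35.45 = 36.458 g/mol.
M(H2O) = 2(1.008) + 16.00 = 18.016 g/mol.
n(HCl) = 319.965 / 36.458 = 8.77627 mol.
Step 1 (HCl:H2 = 2:1): theoretical n(H2) = 4.38813 mol; at 60.34% yield, n(H2) = 2.64780 mol.
Step 2 (H2:H2O = 1:1): theoretical n(H2O) = 2.64780 mol, so theoretical mass = 2.64780 × 18.016 = 47.7028 g.
At 81.19% yield, actual mass of H2O = 47.7028 × 0.8119 = 38.7299 g.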